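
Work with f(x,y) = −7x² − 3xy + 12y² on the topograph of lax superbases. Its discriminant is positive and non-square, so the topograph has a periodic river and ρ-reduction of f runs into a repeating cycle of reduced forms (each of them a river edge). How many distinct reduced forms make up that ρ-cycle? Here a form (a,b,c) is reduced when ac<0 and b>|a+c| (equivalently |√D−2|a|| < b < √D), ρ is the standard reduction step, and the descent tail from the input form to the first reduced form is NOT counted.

D = 345, ⌊√D⌋ = 18
descent: ρ → (12,3,-7)
descent: ρ → (-7,11,8)  [lands on river]
river: ρ → (8,5,-10)
river: ρ → (-10,15,3)
river: ρ → (3,15,-10)
river: ρ → (-10,5,8)
river: ρ → (8,11,-7)
river: ρ → (-7,17,2)
river: ρ → (2,15,-15)
river: ρ → (-15,15,2)
river: ρ → (2,17,-7)
ρ-cycle length = 10 (tail of 2 descent steps not counted)

10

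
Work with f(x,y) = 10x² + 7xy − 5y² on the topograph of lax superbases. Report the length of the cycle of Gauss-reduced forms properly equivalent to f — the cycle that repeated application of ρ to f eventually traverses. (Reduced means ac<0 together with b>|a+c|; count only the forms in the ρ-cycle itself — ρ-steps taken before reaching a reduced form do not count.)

D = 249, ⌊√D⌋ = 15
river: ρ → (-5,13,4)
river: ρ → (4,11,-8)
river: ρ → (-8,5,7)
river: ρ → (7,9,-6)
river: ρ → (-6,15,1)
river: ρ → (1,15,-6)
river: ρ → (-6,9,7)
river: ρ → (7,5,-8)
river: ρ → (-8,11,4)
river: ρ → (4,13,-5)
river: ρ → (-5,7,10)
river: ρ → (10,13,-2)
river: ρ → (-2,15,3)
river: ρ → (3,15,-2)
river: ρ → (-2,13,10)
river: ρ → (10,7,-5)
ρ-cycle length = 16 (tail of 0 descent steps not counted)

16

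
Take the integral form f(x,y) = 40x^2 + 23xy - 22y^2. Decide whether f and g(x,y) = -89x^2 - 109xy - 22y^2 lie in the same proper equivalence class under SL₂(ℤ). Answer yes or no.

D₁ = 4049, D₂ = 4049
river cycle of f (length 86): (-22, 21, 41), (41, 61, -2), (-2, 63, 10), (10, 57, -20), (-20, 63, 1), (1, 63, -20), (-20, 57, 10), (10, 63, -2), (-2, 61, 41), (41, 21, -22), … (76 more)
river cycle of g (length 86): (-22, 21, 41), (41, 61, -2), (-2, 63, 10), (10, 57, -20), (-20, 63, 1), (1, 63, -20), (-20, 57, 10), (10, 63, -2), (-2, 61, 41), (41, 21, -22), … (76 more)
cycles coincide ⇒ equivalent

yes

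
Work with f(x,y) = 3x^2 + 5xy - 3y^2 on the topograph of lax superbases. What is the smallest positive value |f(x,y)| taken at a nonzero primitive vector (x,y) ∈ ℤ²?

river: ρ → (-3,7,1)
river: ρ → (1,7,-3)
river: ρ → (-3,5,3)
river: ρ → (3,7,-1)
river: ρ → (-1,7,3)
river: ρ → (3,5,-3)
closes: descent 0, river 6
min |a| on river = 1

1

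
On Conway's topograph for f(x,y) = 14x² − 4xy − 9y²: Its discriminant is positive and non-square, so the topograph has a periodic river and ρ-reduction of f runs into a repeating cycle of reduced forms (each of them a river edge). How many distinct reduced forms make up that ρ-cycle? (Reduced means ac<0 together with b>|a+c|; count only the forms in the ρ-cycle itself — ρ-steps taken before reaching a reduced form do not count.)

D = 520, ⌊√D⌋ = 22
descent: ρ → (-9,22,1)  [lands on river]
river: ρ → (1,22,-9)
river: ρ → (-9,14,9)
river: ρ → (9,22,-1)
river: ρ → (-1,22,9)
river: ρ → (9,14,-9)
ρ-cycle length = 6 (tail of 1 descent step not counted)

6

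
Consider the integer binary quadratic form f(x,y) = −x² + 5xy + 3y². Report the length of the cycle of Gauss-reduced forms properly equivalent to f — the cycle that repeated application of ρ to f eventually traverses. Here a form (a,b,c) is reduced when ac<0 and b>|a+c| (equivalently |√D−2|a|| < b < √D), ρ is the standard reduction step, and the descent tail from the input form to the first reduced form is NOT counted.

D = 37, ⌊√D⌋ = 6
river: ρ → (3,1,-3)
river: ρ → (-3,5,1)
river: ρ → (1,5,-3)
river: ρ → (-3,1,3)
river: ρ → (3,5,-1)
river: ρ → (-1,5,3)
ρ-cycle length = 6 (tail of 0 descent steps not counted)

6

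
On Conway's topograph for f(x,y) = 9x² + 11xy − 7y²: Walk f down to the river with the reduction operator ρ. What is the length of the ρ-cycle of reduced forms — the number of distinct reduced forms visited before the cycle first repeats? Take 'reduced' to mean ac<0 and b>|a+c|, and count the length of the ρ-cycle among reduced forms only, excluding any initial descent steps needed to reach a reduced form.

D = 373, ⌊√D⌋ = 19
river: ρ → (-7,17,3)
river: ρ → (3,19,-1)
river: ρ → (-1,19,3)
river: ρ → (3,17,-7)
river: ρ → (-7,11,9)
river: ρ → (9,7,-9)
river: ρ → (-9,11,7)
river: ρ → (7,17,-3)
river: ρ → (-3,19,1)
river: ρ → (1,19,-3)
river: ρ → (-3,17,7)
river: ρ → (7,11,-9)
river: ρ → (-9,7,9)
river: ρ → (9,11,-7)
ρ-cycle length = 14 (tail of 0 descent steps not counted)

14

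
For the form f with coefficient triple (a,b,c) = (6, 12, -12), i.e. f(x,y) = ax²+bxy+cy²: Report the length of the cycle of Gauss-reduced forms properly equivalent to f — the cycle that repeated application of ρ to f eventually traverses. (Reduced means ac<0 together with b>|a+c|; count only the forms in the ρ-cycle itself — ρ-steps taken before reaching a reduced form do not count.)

D = 432, ⌊√D⌋ = 20
river: ρ → (-12,12,6)
river: ρ → (6,12,-12)
ρ-cycle length = 2 (tail of 0 descent steps not counted)

2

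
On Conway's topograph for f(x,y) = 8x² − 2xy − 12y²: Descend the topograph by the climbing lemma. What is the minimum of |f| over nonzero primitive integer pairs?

descent: ρ → (-12,2,8)
descent: ρ → (8,14,-6)  [lands on river]
river: ρ → (-6,10,12)
river: ρ → (12,14,-4)
river: ρ → (-4,18,4)
river: ρ → (4,14,-12)
river: ρ → (-12,10,6)
river: ρ → (6,14,-8)
river: ρ → (-8,18,2)
river: ρ → (2,18,-8)
river: ρ → (-8,14,6)
river: ρ → (6,10,-12)
river: ρ → (-12,14,4)
river: ρ → (4,18,-4)
river: ρ → (-4,14,12)
river: ρ → (12,10,-6)
river: ρ → (-6,14,8)
river: ρ → (8,18,-2)
river: ρ → (-2,18,8)
closes: descent 2, river 18
min |a| on river = 2

2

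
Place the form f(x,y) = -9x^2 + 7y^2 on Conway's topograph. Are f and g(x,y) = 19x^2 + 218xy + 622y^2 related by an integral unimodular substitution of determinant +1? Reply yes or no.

D₁ = 252, D₂ = 252
river cycle of f (length 2): (7, 14, -2), (-2, 14, 7)
river cycle of g (length 2): (-2, 14, 7), (7, 14, -2)
cycles coincide ⇒ equivalent

yes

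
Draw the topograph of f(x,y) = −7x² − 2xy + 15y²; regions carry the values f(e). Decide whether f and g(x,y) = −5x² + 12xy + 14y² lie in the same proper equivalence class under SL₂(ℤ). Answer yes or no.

D₁ = 424, D₂ = 424
river cycle of f (length 18): (-7, 12, 10), (10, 8, -9), (-9, 10, 9), (9, 8, -10), (-10, 12, 7), (7, 16, -6), (-6, 20, 1), (1, 20, -6), (-6, 16, 7), (7, 12, -10), … (8 more)
river cycle of g (length 14): (14, 16, -3), (-3, 20, 2), (2, 20, -3), (-3, 16, 14), (14, 12, -5), (-5, 18, 5), (5, 12, -14), (-14, 16, 3), (3, 20, -2), (-2, 20, 3), … (4 more)
cycles differ ⇒ inequivalent

no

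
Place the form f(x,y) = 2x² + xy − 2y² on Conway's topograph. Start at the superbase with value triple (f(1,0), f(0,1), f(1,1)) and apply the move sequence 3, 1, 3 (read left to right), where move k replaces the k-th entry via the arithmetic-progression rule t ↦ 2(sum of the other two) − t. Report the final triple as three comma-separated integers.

start (2,-2,1) = (f(1,0),f(0,1),f(1,1))
replace slot 3: 2·(2+(-2)) − 1 = -1 → (2,-2,-1)
replace slot 1: 2·((-2)+(-1)) − 2 = -8 → (-8,-2,-1)
replace slot 3: 2·((-8)+(-2)) − (-1) = -19 → (-8,-2,-19)

-8,-2,-19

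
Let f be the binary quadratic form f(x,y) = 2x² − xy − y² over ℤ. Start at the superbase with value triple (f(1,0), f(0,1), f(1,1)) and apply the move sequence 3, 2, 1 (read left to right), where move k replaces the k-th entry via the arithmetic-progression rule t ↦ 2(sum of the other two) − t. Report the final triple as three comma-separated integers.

start (2,-1,0) = (f(1,0),f(0,1),f(1,1))
replace slot 3: 2·(2+(-1)) − 0 = 2 → (2,-1,2)
replace slot 2: 2·(2+2) − (-1) = 9 → (2,9,2)
replace slot 1: 2·(9+2) − 2 = 20 → (20,9,2)

20,9,2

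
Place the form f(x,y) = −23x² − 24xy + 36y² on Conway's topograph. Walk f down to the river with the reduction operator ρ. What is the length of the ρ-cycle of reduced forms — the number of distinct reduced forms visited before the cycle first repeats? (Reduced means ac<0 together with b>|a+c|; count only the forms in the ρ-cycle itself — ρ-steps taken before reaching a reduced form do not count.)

D = 3888, ⌊√D⌋ = 62
descent: ρ → (36,24,-23)  [lands on river]
river: ρ → (-23,22,37)
river: ρ → (37,52,-8)
river: ρ → (-8,60,9)
river: ρ → (9,48,-44)
river: ρ → (-44,40,13)
river: ρ → (13,38,-47)
river: ρ → (-47,56,4)
river: ρ → (4,56,-47)
river: ρ → (-47,38,13)
river: ρ → (13,40,-44)
river: ρ → (-44,48,9)
river: ρ → (9,60,-8)
river: ρ → (-8,52,37)
river: ρ → (37,22,-23)
river: ρ → (-23,24,36)
river: ρ → (36,48,-11)
river: ρ → (-11,62,1)
river: ρ → (1,62,-11)
river: ρ → (-11,48,36)
ρ-cycle length = 20 (tail of 1 descent step not counted)

20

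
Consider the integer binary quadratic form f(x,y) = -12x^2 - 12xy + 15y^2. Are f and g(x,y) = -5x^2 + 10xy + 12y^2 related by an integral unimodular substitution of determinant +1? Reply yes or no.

D₁ = 864, D₂ = 340
discriminants differ ⇒ not SL₂(ℤ)-equivalent

no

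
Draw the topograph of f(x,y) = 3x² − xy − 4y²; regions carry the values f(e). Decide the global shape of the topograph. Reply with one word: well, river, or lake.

D = b²−4ac = (-1)² − 4·3·(-4) = 49
D = 7² is a perfect square ⇒ form factors over ℤ ⇒ lakes

lake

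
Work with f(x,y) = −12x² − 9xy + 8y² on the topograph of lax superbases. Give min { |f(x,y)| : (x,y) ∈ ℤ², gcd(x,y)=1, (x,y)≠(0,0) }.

descent: ρ → (8,9,-12)  [lands on river]
river: ρ → (-12,15,5)
river: ρ → (5,15,-12)
river: ρ → (-12,9,8)
river: ρ → (8,7,-13)
river: ρ → (-13,19,2)
river: ρ → (2,21,-3)
river: ρ → (-3,21,2)
river: ρ → (2,19,-13)
river: ρ → (-13,7,8)
closes: descent 1, river 10
min |a| on river = 2

2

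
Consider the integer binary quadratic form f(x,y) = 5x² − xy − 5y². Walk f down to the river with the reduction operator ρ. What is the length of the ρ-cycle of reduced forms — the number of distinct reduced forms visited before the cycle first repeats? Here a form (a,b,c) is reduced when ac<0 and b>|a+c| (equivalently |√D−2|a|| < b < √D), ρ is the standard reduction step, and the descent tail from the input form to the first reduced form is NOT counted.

D = 101, ⌊√D⌋ = 10
descent: ρ → (-5,1,5)  [lands on river]
river: ρ → (5,9,-1)
river: ρ → (-1,9,5)
river: ρ → (5,1,-5)
river: ρ → (-5,9,1)
river: ρ → (1,9,-5)
ρ-cycle length = 6 (tail of 1 descent step not counted)

6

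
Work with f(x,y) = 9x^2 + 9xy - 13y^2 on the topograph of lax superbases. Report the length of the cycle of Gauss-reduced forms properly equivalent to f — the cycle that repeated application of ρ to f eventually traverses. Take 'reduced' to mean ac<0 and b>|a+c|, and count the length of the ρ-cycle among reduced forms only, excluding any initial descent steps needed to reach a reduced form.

D = 549, ⌊√D⌋ = 23
river: ρ → (-13,17,5)
river: ρ → (5,23,-1)
river: ρ → (-1,23,5)
river: ρ → (5,17,-13)
river: ρ → (-13,9,9)
river: ρ → (9,9,-13)
ρ-cycle length = 6 (tail of 0 descent steps not counted)

6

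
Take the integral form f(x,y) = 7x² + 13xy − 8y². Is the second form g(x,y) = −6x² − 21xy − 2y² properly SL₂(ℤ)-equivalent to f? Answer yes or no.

D₁ = 393, D₂ = 393
river cycle of f (length 16): (-8, 19, 1), (1, 19, -8), (-8, 13, 7), (7, 15, -6), (-6, 9, 13), (13, 17, -2), (-2, 19, 4), (4, 13, -14), (-14, 15, 3), (3, 15, -14), … (6 more)
river cycle of g (length 16): (-2, 17, 13), (13, 9, -6), (-6, 15, 7), (7, 13, -8), (-8, 19, 1), (1, 19, -8), (-8, 13, 7), (7, 15, -6), (-6, 9, 13), (13, 17, -2), … (6 more)
cycles coincide ⇒ equivalent

yes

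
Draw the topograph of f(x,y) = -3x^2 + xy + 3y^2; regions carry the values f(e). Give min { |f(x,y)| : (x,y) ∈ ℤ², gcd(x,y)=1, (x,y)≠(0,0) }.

river: ρ → (3,5,-1)
river: ρ → (-1,5,3)
river: ρ → (3,1,-3)
river: ρ → (-3,5,1)
river: ρ → (1,5,-3)
river: ρ → (-3,1,3)
closes: descent 0, river 6
min |a| on river = 1

1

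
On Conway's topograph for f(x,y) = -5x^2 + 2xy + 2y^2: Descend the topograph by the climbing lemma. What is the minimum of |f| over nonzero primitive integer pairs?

descent: ρ → (2,6,-1)  [lands on river]
river: ρ → (-1,6,2)
closes: descent 1, river 2
min |a| on river = 1

1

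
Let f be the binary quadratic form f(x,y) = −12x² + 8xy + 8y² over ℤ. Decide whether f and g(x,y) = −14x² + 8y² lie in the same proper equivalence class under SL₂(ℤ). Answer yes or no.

D₁ = 448, D₂ = 448
river cycle of f (length 4): (8, 8, -12), (-12, 16, 4), (4, 16, -12), (-12, 8, 8)
river cycle of g (length 4): (8, 16, -6), (-6, 20, 2), (2, 20, -6), (-6, 16, 8)
cycles differ ⇒ inequivalent

no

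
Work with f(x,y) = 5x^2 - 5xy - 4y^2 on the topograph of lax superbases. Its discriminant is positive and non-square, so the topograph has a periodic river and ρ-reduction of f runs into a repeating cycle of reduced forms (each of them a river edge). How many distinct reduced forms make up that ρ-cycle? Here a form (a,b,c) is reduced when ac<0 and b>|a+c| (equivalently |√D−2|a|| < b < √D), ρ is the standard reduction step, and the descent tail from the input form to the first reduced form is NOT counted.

D = 105, ⌊√D⌋ = 10
descent: ρ → (-4,5,5)  [lands on river]
river: ρ → (5,5,-4)
river: ρ → (-4,3,6)
river: ρ → (6,9,-1)
river: ρ → (-1,9,6)
river: ρ → (6,3,-4)
ρ-cycle length = 6 (tail of 1 descent step not counted)

6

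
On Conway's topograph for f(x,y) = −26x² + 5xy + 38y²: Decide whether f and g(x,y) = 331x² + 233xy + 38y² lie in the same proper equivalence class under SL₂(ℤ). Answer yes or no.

D₁ = 3977, D₂ = 3977
river cycle of f (length 58): (-26, 57, 7), (7, 55, -34), (-34, 13, 28), (28, 43, -19), (-19, 33, 38), (38, 43, -14), (-14, 41, 41), (41, 41, -14), (-14, 43, 38), (38, 33, -19), … (48 more)
river cycle of g (length 58): (-26, 57, 7), (7, 55, -34), (-34, 13, 28), (28, 43, -19), (-19, 33, 38), (38, 43, -14), (-14, 41, 41), (41, 41, -14), (-14, 43, 38), (38, 33, -19), … (48 more)
cycles coincide ⇒ equivalent

yes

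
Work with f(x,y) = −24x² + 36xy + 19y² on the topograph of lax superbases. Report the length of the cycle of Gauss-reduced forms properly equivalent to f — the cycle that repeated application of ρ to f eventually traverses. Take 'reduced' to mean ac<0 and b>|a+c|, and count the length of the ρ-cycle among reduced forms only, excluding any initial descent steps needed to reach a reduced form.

D = 3120, ⌊√D⌋ = 55
river: ρ → (19,40,-20)
river: ρ → (-20,40,19)
river: ρ → (19,36,-24)
river: ρ → (-24,12,31)
river: ρ → (31,50,-5)
river: ρ → (-5,50,31)
river: ρ → (31,12,-24)
river: ρ → (-24,36,19)
ρ-cycle length = 8 (tail of 0 descent steps not counted)

8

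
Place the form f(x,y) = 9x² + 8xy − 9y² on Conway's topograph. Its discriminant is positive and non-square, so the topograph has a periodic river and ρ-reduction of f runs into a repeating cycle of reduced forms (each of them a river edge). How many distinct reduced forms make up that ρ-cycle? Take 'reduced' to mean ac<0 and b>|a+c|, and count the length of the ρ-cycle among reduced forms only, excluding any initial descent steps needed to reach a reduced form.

D = 388, ⌊√D⌋ = 19
river: ρ → (-9,10,8)
river: ρ → (8,6,-11)
river: ρ → (-11,16,3)
river: ρ → (3,14,-16)
river: ρ → (-16,18,1)
river: ρ → (1,18,-16)
river: ρ → (-16,14,3)
river: ρ → (3,16,-11)
river: ρ → (-11,6,8)
river: ρ → (8,10,-9)
river: ρ → (-9,8,9)
river: ρ → (9,10,-8)
river: ρ → (-8,6,11)
river: ρ → (11,16,-3)
river: ρ → (-3,14,16)
river: ρ → (16,18,-1)
river: ρ → (-1,18,16)
river: ρ → (16,14,-3)
river: ρ → (-3,16,11)
river: ρ → (11,6,-8)
river: ρ → (-8,10,9)
river: ρ → (9,8,-9)
ρ-cycle length = 22 (tail of 0 descent steps not counted)

22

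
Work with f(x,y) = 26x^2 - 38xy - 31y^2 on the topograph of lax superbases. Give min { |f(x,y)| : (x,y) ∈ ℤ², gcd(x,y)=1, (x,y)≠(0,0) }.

descent: ρ → (-31,38,26)  [lands on river]
river: ρ → (26,66,-3)
river: ρ → (-3,66,26)
river: ρ → (26,38,-31)
river: ρ → (-31,24,33)
river: ρ → (33,42,-22)
river: ρ → (-22,46,29)
river: ρ → (29,12,-39)
river: ρ → (-39,66,2)
river: ρ → (2,66,-39)
river: ρ → (-39,12,29)
river: ρ → (29,46,-22)
river: ρ → (-22,42,33)
river: ρ → (33,24,-31)
closes: descent 1, river 14
min |a| on river = 2

2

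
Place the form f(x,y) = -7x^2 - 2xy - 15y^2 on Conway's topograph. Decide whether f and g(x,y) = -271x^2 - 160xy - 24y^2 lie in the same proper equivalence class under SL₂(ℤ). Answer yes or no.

D₁ = -416, D₂ = -416
f is negative-definite; reduce −f:
−f: reduced (well bottom): (7,2,15) with a≤c, −a<b≤a
flip sign back: reduced form of f is (-7,-2,-15)
g is negative-definite; reduce −g:
−g: flip: (271,160,24)→(24,-160,271)
−g: translate: b→-16 (≡-160 mod 48), so (24,-160,271)→(24,-16,7)
−g: flip: (24,-16,7)→(7,16,24)
−g: translate: b→2 (≡16 mod 14), so (7,16,24)→(7,2,15)
−g: reduced (well bottom): (7,2,15) with a≤c, −a<b≤a
flip sign back: reduced form of g is (-7,-2,-15)
reduced forms (-7, -2, -15) vs (-7, -2, -15) ⇒ equivalent

yes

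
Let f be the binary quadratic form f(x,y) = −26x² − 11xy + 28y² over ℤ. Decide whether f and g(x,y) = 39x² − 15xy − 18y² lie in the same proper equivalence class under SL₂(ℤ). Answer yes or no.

D₁ = 3033, D₂ = 3033
river cycle of f (length 38): (28, 11, -26), (-26, 41, 13), (13, 37, -32), (-32, 27, 18), (18, 45, -14), (-14, 39, 27), (27, 15, -26), (-26, 37, 16), (16, 27, -36), (-36, 45, 7), … (28 more)
river cycle of g (length 42): (-18, 51, 6), (6, 45, -42), (-42, 39, 9), (9, 51, -12), (-12, 45, 21), (21, 39, -18), (-18, 33, 27), (27, 21, -24), (-24, 27, 24), (24, 21, -27), … (32 more)
cycles differ ⇒ inequivalent

no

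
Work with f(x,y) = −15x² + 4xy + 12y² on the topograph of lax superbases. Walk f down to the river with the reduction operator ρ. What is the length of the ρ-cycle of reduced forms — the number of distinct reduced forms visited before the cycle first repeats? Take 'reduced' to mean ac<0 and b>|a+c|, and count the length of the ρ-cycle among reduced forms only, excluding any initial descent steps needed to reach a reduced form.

D = 736, ⌊√D⌋ = 27
river: ρ → (12,20,-7)
river: ρ → (-7,22,9)
river: ρ → (9,14,-15)
river: ρ → (-15,16,8)
river: ρ → (8,16,-15)
river: ρ → (-15,14,9)
river: ρ → (9,22,-7)
river: ρ → (-7,20,12)
river: ρ → (12,4,-15)
river: ρ → (-15,26,1)
river: ρ → (1,26,-15)
river: ρ → (-15,4,12)
ρ-cycle length = 12 (tail of 0 descent steps not counted)

12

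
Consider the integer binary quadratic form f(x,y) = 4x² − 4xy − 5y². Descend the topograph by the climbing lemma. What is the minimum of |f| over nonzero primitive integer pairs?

descent: ρ → (-5,4,4)  [lands on river]
river: ρ → (4,4,-5)
river: ρ → (-5,6,3)
river: ρ → (3,6,-5)
closes: descent 1, river 4
min |a| on river = 3

3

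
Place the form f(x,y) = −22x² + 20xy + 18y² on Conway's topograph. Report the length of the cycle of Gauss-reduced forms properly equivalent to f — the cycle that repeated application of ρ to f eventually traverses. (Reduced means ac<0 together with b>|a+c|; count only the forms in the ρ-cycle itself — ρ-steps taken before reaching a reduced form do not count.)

D = 1984, ⌊√D⌋ = 44
river: ρ → (18,16,-24)
river: ρ → (-24,32,10)
river: ρ → (10,28,-30)
river: ρ → (-30,32,8)
river: ρ → (8,32,-30)
river: ρ → (-30,28,10)
river: ρ → (10,32,-24)
river: ρ → (-24,16,18)
river: ρ → (18,20,-22)
river: ρ → (-22,24,16)
river: ρ → (16,40,-6)
river: ρ → (-6,44,2)
river: ρ → (2,44,-6)
river: ρ → (-6,40,16)
river: ρ → (16,24,-22)
river: ρ → (-22,20,18)
ρ-cycle length = 16 (tail of 0 descent steps not counted)

16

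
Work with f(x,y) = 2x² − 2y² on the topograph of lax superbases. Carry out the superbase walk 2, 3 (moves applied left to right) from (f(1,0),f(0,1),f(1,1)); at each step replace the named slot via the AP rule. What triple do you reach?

start (2,-2,0) = (f(1,0),f(0,1),f(1,1))
replace slot 2: 2·(2+0) − (-2) = 6 → (2,6,0)
replace slot 3: 2·(2+6) − 0 = 16 → (2,6,16)

2,6,16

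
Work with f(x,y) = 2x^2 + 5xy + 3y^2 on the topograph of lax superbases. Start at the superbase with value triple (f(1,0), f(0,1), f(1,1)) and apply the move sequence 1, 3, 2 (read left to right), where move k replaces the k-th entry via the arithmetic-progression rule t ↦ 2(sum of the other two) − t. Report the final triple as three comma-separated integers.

start (2,3,10) = (f(1,0),f(0,1),f(1,1))
replace slot 1: 2·(3+10) − 2 = 24 → (24,3,10)
replace slot 3: 2·(24+3) − 10 = 44 → (24,3,44)
replace slot 2: 2·(24+44) − 3 = 133 → (24,133,44)

24,133,44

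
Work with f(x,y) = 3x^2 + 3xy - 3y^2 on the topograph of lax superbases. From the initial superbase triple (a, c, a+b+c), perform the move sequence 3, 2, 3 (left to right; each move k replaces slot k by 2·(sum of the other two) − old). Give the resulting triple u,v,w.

start (3,-3,3) = (f(1,0),f(0,1),f(1,1))
replace slot 3: 2·(3+(-3)) − 3 = -3 → (3,-3,-3)
replace slot 2: 2·(3+(-3)) − (-3) = 3 → (3,3,-3)
replace slot 3: 2·(3+3) − (-3) = 15 → (3,3,15)

3,3,15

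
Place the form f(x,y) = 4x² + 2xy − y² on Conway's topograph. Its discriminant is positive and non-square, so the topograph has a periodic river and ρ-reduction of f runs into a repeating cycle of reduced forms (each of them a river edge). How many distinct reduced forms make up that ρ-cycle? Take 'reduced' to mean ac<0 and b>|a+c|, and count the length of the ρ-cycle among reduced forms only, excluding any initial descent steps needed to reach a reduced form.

D = 20, ⌊√D⌋ = 4
descent: ρ → (-1,4,1)  [lands on river]
river: ρ → (1,4,-1)
ρ-cycle length = 2 (tail of 1 descent step not counted)

2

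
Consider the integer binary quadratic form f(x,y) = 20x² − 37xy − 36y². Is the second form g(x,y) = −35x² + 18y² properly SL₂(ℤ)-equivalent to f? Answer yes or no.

D₁ = 4249, D₂ = 2520
discriminants differ ⇒ not SL₂(ℤ)-equivalent

no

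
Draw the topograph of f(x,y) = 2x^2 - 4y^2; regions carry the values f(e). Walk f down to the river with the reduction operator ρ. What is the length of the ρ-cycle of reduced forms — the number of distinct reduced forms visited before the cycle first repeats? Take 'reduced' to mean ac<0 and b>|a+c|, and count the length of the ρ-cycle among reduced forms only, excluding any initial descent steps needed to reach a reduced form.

D = 32, ⌊√D⌋ = 5
descent: ρ → (-4,0,2)
descent: ρ → (2,4,-2)  [lands on river]
river: ρ → (-2,4,2)
ρ-cycle length = 2 (tail of 2 descent steps not counted)

2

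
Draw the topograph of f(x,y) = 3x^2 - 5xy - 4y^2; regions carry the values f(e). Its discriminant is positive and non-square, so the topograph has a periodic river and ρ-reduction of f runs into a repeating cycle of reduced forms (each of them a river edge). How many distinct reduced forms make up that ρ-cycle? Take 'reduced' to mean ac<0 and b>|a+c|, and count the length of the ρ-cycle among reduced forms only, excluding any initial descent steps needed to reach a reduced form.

D = 73, ⌊√D⌋ = 8
descent: ρ → (-4,5,3)  [lands on river]
river: ρ → (3,7,-2)
river: ρ → (-2,5,6)
river: ρ → (6,7,-1)
river: ρ → (-1,7,6)
river: ρ → (6,5,-2)
river: ρ → (-2,7,3)
river: ρ → (3,5,-4)
river: ρ → (-4,3,4)
river: ρ → (4,5,-3)
river: ρ → (-3,7,2)
river: ρ → (2,5,-6)
river: ρ → (-6,7,1)
river: ρ → (1,7,-6)
river: ρ → (-6,5,2)
river: ρ → (2,7,-3)
river: ρ → (-3,5,4)
river: ρ → (4,3,-4)
ρ-cycle length = 18 (tail of 1 descent step not counted)

18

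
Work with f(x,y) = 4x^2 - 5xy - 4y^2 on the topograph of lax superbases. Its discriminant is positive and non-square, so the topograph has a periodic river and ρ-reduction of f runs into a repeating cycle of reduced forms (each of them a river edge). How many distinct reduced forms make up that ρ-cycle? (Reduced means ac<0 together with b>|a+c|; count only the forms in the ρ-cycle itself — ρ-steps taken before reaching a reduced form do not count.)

D = 89, ⌊√D⌋ = 9
descent: ρ → (-4,5,4)  [lands on river]
river: ρ → (4,3,-5)
river: ρ → (-5,7,2)
river: ρ → (2,9,-1)
river: ρ → (-1,9,2)
river: ρ → (2,7,-5)
river: ρ → (-5,3,4)
river: ρ → (4,5,-4)
river: ρ → (-4,3,5)
river: ρ → (5,7,-2)
river: ρ → (-2,9,1)
river: ρ → (1,9,-2)
river: ρ → (-2,7,5)
river: ρ → (5,3,-4)
ρ-cycle length = 14 (tail of 1 descent step not counted)

14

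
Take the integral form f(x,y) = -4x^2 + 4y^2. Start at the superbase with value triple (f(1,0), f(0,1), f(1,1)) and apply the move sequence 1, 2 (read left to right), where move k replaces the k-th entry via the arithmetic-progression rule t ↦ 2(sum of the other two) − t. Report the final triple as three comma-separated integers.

start (-4,4,0) = (f(1,0),f(0,1),f(1,1))
replace slot 1: 2·(4+0) − (-4) = 12 → (12,4,0)
replace slot 2: 2·(12+0) − 4 = 20 → (12,20,0)

12,20,0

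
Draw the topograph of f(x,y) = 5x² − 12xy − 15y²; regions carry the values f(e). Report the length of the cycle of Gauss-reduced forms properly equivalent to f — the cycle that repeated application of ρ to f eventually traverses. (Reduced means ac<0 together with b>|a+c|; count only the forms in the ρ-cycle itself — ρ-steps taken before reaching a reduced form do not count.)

D = 444, ⌊√D⌋ = 21
descent: ρ → (-15,12,5)  [lands on river]
river: ρ → (5,18,-6)
river: ρ → (-6,18,5)
river: ρ → (5,12,-15)
river: ρ → (-15,18,2)
river: ρ → (2,18,-15)
ρ-cycle length = 6 (tail of 1 descent step not counted)

6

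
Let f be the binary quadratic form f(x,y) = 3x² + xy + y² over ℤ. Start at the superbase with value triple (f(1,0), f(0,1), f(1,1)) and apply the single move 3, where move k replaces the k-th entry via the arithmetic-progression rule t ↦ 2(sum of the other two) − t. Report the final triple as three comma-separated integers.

start (3,1,5) = (f(1,0),f(0,1),f(1,1))
replace slot 3: 2·(3+1) − 5 = 3 → (3,1,3)

3,1,3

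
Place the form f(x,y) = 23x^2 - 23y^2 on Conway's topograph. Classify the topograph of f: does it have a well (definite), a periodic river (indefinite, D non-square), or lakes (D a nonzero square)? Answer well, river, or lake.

D = b²−4ac = 0² − 4·23·(-23) = 2116
D = 46² is a perfect square ⇒ form factors over ℤ ⇒ lakes

lake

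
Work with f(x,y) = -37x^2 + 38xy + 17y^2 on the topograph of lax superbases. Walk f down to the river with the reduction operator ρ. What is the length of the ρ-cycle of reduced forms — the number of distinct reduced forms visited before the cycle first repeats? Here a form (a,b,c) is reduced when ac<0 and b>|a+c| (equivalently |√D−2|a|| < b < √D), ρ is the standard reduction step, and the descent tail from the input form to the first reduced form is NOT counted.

D = 3960, ⌊√D⌋ = 62
river: ρ → (17,30,-45)
river: ρ → (-45,60,2)
river: ρ → (2,60,-45)
river: ρ → (-45,30,17)
river: ρ → (17,38,-37)
river: ρ → (-37,36,18)
river: ρ → (18,36,-37)
river: ρ → (-37,38,17)
ρ-cycle length = 8 (tail of 0 descent steps not counted)

8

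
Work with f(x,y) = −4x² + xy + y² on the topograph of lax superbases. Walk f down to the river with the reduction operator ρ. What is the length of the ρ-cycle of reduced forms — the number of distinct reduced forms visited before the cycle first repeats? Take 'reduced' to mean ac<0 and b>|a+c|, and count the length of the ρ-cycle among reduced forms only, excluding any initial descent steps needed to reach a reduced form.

D = 17, ⌊√D⌋ = 4
descent: ρ → (1,3,-2)  [lands on river]
river: ρ → (-2,1,2)
river: ρ → (2,3,-1)
river: ρ → (-1,3,2)
river: ρ → (2,1,-2)
river: ρ → (-2,3,1)
ρ-cycle length = 6 (tail of 1 descent step not counted)

6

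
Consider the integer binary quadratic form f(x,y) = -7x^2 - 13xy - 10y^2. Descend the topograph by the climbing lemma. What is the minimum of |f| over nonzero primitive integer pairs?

translate: b→-1 (≡13 mod 14), so (7,13,10)→(7,-1,4)
flip: (7,-1,4)→(4,1,7)
reduced (well bottom): (4,1,7) with a≤c, −a<b≤a
well minimum |f| = |-4| = 4 (negative-definite)

4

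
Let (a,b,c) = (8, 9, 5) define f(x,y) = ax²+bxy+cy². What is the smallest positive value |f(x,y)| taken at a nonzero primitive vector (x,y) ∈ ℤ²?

translate: b→-7 (≡9 mod 16), so (8,9,5)→(8,-7,4)
flip: (8,-7,4)→(4,7,8)
translate: b→-1 (≡7 mod 8), so (4,7,8)→(4,-1,5)
reduced (well bottom): (4,-1,5) with a≤c, −a<b≤a
well minimum = a = 4

4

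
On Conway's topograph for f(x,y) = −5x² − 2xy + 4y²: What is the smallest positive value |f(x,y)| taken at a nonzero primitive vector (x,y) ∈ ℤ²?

descent: ρ → (4,2,-5)  [lands on river]
river: ρ → (-5,8,1)
river: ρ → (1,8,-5)
river: ρ → (-5,2,4)
river: ρ → (4,6,-3)
river: ρ → (-3,6,4)
closes: descent 1, river 6
min |a| on river = 1

1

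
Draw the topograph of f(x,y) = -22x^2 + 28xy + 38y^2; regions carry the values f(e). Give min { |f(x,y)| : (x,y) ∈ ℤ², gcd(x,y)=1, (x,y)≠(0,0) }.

river: ρ → (38,48,-12)
river: ρ → (-12,48,38)
river: ρ → (38,28,-22)
river: ρ → (-22,60,6)
river: ρ → (6,60,-22)
river: ρ → (-22,28,38)
closes: descent 0, river 6
min |a| on river = 6

6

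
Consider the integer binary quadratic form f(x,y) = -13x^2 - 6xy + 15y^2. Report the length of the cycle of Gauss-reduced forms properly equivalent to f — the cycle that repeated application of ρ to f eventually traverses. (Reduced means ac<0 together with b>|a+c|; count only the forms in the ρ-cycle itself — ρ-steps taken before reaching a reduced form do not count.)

D = 816, ⌊√D⌋ = 28
descent: ρ → (15,6,-13)  [lands on river]
river: ρ → (-13,20,8)
river: ρ → (8,28,-1)
river: ρ → (-1,28,8)
river: ρ → (8,20,-13)
river: ρ → (-13,6,15)
river: ρ → (15,24,-4)
river: ρ → (-4,24,15)
ρ-cycle length = 8 (tail of 1 descent step not counted)

8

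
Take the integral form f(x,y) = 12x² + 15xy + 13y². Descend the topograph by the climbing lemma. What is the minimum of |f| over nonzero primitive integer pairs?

translate: b→-9 (≡15 mod 24), so (12,15,13)→(12,-9,10)
flip: (12,-9,10)→(10,9,12)
reduced (well bottom): (10,9,12) with a≤c, −a<b≤a
well minimum = a = 10

10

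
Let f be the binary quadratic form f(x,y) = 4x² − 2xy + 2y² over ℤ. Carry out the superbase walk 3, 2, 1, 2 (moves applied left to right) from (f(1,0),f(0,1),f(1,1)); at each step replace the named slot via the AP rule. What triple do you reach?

start (4,2,4) = (f(1,0),f(0,1),f(1,1))
replace slot 3: 2·(4+2) − 4 = 8 → (4,2,8)
replace slot 2: 2·(4+8) − 2 = 22 → (4,22,8)
replace slot 1: 2·(22+8) − 4 = 56 → (56,22,8)
replace slot 2: 2·(56+8) − 22 = 106 → (56,106,8)

56,106,8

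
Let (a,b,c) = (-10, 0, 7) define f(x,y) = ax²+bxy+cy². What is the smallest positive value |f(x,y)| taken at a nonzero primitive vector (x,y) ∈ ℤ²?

descent: ρ → (7,14,-3)  [lands on river]
river: ρ → (-3,16,2)
river: ρ → (2,16,-3)
river: ρ → (-3,14,7)
closes: descent 1, river 4
min |a| on river = 2

2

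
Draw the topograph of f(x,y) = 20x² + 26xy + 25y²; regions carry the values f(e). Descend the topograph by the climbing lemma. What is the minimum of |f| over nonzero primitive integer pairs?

translate: b→-14 (≡26 mod 40), so (20,26,25)→(20,-14,19)
flip: (20,-14,19)→(19,14,20)
reduced (well bottom): (19,14,20) with a≤c, −a<b≤a
well minimum = a = 19

19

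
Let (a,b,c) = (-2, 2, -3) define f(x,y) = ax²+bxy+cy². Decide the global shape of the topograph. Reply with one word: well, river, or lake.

D = b²−4ac = 2² − 4·(-2)·(-3) = -20
D < 0 ⇒ definite ⇒ every region one sign ⇒ single well

well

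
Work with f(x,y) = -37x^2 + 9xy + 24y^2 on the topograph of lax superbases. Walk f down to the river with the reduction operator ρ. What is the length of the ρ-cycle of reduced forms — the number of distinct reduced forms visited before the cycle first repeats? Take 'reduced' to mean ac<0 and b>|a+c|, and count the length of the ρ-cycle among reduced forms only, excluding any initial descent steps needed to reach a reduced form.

D = 3633, ⌊√D⌋ = 60
descent: ρ → (24,39,-22)  [lands on river]
river: ρ → (-22,49,14)
river: ρ → (14,35,-43)
river: ρ → (-43,51,6)
river: ρ → (6,57,-16)
river: ρ → (-16,39,33)
river: ρ → (33,27,-22)
river: ρ → (-22,17,38)
river: ρ → (38,59,-1)
river: ρ → (-1,59,38)
river: ρ → (38,17,-22)
river: ρ → (-22,27,33)
river: ρ → (33,39,-16)
river: ρ → (-16,57,6)
river: ρ → (6,51,-43)
river: ρ → (-43,35,14)
river: ρ → (14,49,-22)
river: ρ → (-22,39,24)
river: ρ → (24,57,-4)
river: ρ → (-4,55,38)
river: ρ → (38,21,-21)
river: ρ → (-21,21,38)
river: ρ → (38,55,-4)
river: ρ → (-4,57,24)
ρ-cycle length = 24 (tail of 1 descent step not counted)

24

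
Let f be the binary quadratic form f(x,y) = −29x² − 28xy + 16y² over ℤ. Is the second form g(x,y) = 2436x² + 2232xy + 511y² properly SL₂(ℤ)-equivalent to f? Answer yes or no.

D₁ = 2640, D₂ = 2640
river cycle of f (length 8): (16, 28, -29), (-29, 30, 15), (15, 30, -29), (-29, 28, 16), (16, 36, -21), (-21, 48, 4), (4, 48, -21), (-21, 36, 16)
river cycle of g (length 8): (16, 28, -29), (-29, 30, 15), (15, 30, -29), (-29, 28, 16), (16, 36, -21), (-21, 48, 4), (4, 48, -21), (-21, 36, 16)
cycles coincide ⇒ equivalent

yes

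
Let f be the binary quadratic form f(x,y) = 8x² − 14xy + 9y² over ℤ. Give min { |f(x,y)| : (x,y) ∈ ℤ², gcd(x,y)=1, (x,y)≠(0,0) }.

translate: b→2 (≡-14 mod 16), so (8,-14,9)→(8,2,3)
flip: (8,2,3)→(3,-2,8)
reduced (well bottom): (3,-2,8) with a≤c, −a<b≤a
well minimum = a = 3

3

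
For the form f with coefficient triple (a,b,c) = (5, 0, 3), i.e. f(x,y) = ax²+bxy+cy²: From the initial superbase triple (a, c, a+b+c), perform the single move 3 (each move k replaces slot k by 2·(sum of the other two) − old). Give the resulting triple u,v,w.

start (5,3,8) = (f(1,0),f(0,1),f(1,1))
replace slot 3: 2·(5+3) − 8 = 8 → (5,3,8)

5,3,8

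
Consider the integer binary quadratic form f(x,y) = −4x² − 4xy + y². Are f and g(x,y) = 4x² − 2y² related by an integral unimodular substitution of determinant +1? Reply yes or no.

D₁ = 32, D₂ = 32
river cycle of f (length 2): (1, 4, -4), (-4, 4, 1)
river cycle of g (length 2): (-2, 4, 2), (2, 4, -2)
cycles differ ⇒ inequivalent

no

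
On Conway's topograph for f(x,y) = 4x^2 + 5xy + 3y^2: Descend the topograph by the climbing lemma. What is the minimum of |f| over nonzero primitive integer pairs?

translate: b→-3 (≡5 mod 8), so (4,5,3)→(4,-3,2)
flip: (4,-3,2)→(2,3,4)
translate: b→-1 (≡3 mod 4), so (2,3,4)→(2,-1,3)
reduced (well bottom): (2,-1,3) with a≤c, −a<b≤a
well minimum = a = 2

2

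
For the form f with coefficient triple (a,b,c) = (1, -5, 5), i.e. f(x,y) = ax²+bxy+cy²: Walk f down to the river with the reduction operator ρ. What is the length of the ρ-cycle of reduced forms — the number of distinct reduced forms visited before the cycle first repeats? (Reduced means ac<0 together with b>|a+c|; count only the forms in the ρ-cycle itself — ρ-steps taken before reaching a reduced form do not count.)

D = 5, ⌊√D⌋ = 2
descent: ρ → (5,5,1)
descent: ρ → (1,1,-1)  [lands on river]
river: ρ → (-1,1,1)
ρ-cycle length = 2 (tail of 2 descent steps not counted)

2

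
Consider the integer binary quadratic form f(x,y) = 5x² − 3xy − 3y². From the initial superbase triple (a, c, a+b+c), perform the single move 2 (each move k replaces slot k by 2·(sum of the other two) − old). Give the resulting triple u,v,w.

start (5,-3,-1) = (f(1,0),f(0,1),f(1,1))
replace slot 2: 2·(5+(-1)) − (-3) = 11 → (5,11,-1)

5,11,-1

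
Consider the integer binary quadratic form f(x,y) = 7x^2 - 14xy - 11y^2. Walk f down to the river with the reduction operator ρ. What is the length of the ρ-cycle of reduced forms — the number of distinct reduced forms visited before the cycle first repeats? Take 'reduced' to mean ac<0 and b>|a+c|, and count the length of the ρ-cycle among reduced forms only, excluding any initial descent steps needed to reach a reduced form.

D = 504, ⌊√D⌋ = 22
descent: ρ → (-11,14,7)  [lands on river]
river: ρ → (7,14,-11)
river: ρ → (-11,8,10)
river: ρ → (10,12,-9)
river: ρ → (-9,6,13)
river: ρ → (13,20,-2)
river: ρ → (-2,20,13)
river: ρ → (13,6,-9)
river: ρ → (-9,12,10)
river: ρ → (10,8,-11)
ρ-cycle length = 10 (tail of 1 descent step not counted)

10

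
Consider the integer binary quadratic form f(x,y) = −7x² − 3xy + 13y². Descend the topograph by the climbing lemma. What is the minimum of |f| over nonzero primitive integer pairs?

descent: ρ → (13,3,-7)
descent: ρ → (-7,11,9)  [lands on river]
river: ρ → (9,7,-9)
river: ρ → (-9,11,7)
river: ρ → (7,17,-3)
river: ρ → (-3,19,1)
river: ρ → (1,19,-3)
river: ρ → (-3,17,7)
river: ρ → (7,11,-9)
river: ρ → (-9,7,9)
river: ρ → (9,11,-7)
river: ρ → (-7,17,3)
river: ρ → (3,19,-1)
river: ρ → (-1,19,3)
river: ρ → (3,17,-7)
closes: descent 2, river 14
min |a| on river = 1

1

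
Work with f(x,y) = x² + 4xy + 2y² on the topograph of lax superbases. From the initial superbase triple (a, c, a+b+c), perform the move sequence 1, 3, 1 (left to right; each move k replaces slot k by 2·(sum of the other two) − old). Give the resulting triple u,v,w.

start (1,2,7) = (f(1,0),f(0,1),f(1,1))
replace slot 1: 2·(2+7) − 1 = 17 → (17,2,7)
replace slot 3: 2·(17+2) − 7 = 31 → (17,2,31)
replace slot 1: 2·(2+31) − 17 = 49 → (49,2,31)

49,2,31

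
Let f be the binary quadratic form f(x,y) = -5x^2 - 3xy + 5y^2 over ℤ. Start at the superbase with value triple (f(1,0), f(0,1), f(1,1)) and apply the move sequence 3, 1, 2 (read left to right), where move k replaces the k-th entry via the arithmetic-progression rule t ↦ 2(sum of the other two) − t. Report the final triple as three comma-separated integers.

start (-5,5,-3) = (f(1,0),f(0,1),f(1,1))
replace slot 3: 2·((-5)+5) − (-3) = 3 → (-5,5,3)
replace slot 1: 2·(5+3) − (-5) = 21 → (21,5,3)
replace slot 2: 2·(21+3) − 5 = 43 → (21,43,3)

21,43,3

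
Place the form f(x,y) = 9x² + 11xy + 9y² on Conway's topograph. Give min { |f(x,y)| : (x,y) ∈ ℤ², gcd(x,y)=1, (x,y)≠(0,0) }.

translate: b→-7 (≡11 mod 18), so (9,11,9)→(9,-7,7)
flip: (9,-7,7)→(7,7,9)
reduced (well bottom): (7,7,9) with a≤c, −a<b≤a
well minimum = a = 7

7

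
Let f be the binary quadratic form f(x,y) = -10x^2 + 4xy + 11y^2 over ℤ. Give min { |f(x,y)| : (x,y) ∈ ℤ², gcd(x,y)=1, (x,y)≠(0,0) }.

river: ρ → (11,18,-3)
river: ρ → (-3,18,11)
river: ρ → (11,4,-10)
river: ρ → (-10,16,5)
river: ρ → (5,14,-13)
river: ρ → (-13,12,6)
river: ρ → (6,12,-13)
river: ρ → (-13,14,5)
river: ρ → (5,16,-10)
river: ρ → (-10,4,11)
closes: descent 0, river 10
min |a| on river = 3

3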